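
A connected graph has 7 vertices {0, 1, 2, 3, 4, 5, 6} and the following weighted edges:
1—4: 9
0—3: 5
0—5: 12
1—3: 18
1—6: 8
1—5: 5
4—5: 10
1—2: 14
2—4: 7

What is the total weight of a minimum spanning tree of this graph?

46

Kruskal: consider edges lightest-first.
0—3 (5): add. Components now {0,3} {1} {2} {4} {5} {6}
1—5 (5): add. Components now {0,3} {1,5} {2} {4} {6}
2—4 (7): add. Components now {0,3} {1,5} {2,4} {6}
1—6 (8): add. Components now {0,3} {1,5,6} {2,4}
1—4 (9): add. Components now {0,3} {1,2,4,5,6}
4—5 (10): skip — 4 and 5 already connected.
0—5 (12): add. Components now {0,1,2,3,4,5,6}
MST edges: 0—3, 1—5, 2—4, 1—6, 1—4, 0—5; total weight 5+5+7+8+9+12 = 46.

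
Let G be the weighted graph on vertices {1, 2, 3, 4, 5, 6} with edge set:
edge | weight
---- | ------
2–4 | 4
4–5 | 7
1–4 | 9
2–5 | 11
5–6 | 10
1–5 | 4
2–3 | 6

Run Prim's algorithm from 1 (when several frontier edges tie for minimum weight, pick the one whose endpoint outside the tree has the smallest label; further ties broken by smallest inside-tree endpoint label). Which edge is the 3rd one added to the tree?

Prim, starting at 1.
Step 1: frontier [1–5 4, 1–4 9] → take 1–5 (4); add 5.
Step 2: frontier [1–4 9, 4–5 7, 5–6 10, 2–5 11] → take 4–5 (7); add 4.
Step 3: frontier [2–4 4, 5–6 10, 2–5 11] → take 2–4 (4); add 2.
Step 4: frontier [2–3 6, 5–6 10] → take 2–3 (6); add 3.
Step 5: frontier [5–6 10] → take 5–6 (10); add 6.
The 3rd edge added is 2–4.

2-4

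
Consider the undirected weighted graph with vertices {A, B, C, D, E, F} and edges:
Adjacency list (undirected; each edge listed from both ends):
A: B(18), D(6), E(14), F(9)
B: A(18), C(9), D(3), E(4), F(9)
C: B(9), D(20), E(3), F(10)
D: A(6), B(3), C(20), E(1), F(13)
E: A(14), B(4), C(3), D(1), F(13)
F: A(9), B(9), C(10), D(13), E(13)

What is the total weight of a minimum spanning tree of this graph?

Prim's algorithm from F:
Step 1: cheapest edge leaving the tree is A—F (9); add A.
Step 2: cheapest edge leaving the tree is A—D (6); add D.
Step 3: cheapest edge leaving the tree is D—E (1); add E.
Step 4: cheapest edge leaving the tree is B—D (3); add B.
Step 5: cheapest edge leaving the tree is C—E (3); add C.
MST edges: A—F, A—D, D—E, B—D, C—E; total weight 9+6+1+3+3 = 22.

22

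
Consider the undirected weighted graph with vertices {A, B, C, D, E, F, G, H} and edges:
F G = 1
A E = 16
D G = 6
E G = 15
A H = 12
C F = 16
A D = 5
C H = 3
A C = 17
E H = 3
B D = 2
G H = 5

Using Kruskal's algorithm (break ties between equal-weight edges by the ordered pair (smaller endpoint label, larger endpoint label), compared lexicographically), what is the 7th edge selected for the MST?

D-G

Sort edges by weight, then run Kruskal:
F G (1): add — endpoints in different components.
B D (2): add — endpoints in different components.
C H (3): add — endpoints in different components.
E H (3): add — endpoints in different components.
A D (5): add — endpoints in different components.
G H (5): add — endpoints in different components.
D G (6): add — endpoints in different components.
The 7th edge added is D G.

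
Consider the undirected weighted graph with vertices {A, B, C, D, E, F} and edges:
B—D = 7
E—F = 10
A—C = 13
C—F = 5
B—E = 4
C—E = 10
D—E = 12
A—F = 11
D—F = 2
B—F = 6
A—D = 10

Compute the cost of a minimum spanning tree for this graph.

Sort edges by weight, then run Kruskal:
D—F (2): add. Components now {A} {B} {C} {D,F} {E}
B—E (4): add. Components now {A} {B,E} {C} {D,F}
C—F (5): add. Components now {A} {B,E} {C,D,F}
B—F (6): add. Components now {A} {B,C,D,E,F}
B—D (7): skip — B and D already connected.
A—D (10): add. Components now {A,B,C,D,E,F}
MST edges: D—F, B—E, C—F, B—F, A—D; total weight 2+4+5+6+10 = 27.

27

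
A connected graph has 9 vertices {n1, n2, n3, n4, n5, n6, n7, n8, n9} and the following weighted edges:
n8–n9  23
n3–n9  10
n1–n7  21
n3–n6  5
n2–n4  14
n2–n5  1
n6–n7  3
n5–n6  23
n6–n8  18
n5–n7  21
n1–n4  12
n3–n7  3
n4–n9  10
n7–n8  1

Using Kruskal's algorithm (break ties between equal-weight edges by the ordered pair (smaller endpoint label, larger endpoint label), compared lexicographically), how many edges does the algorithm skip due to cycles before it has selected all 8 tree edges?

1

Sort edges by weight, then run Kruskal:
n2–n5 (1): add — endpoints in different components.
n7–n8 (1): add — endpoints in different components.
n3–n7 (3): add — endpoints in different components.
n6–n7 (3): add — endpoints in different components.
n3–n6 (5): skip — n3 and n6 already connected.
n3–n9 (10): add — endpoints in different components.
n4–n9 (10): add — endpoints in different components.
n1–n4 (12): add — endpoints in different components.
n2–n4 (14): add — endpoints in different components.
Edges rejected before the tree was complete: 1.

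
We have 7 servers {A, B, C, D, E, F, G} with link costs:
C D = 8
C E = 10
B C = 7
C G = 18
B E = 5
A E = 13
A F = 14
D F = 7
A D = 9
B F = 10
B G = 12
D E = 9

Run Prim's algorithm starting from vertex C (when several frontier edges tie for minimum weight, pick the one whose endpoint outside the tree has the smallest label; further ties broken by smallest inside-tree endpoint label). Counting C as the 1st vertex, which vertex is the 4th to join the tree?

D

Prim, starting at C.
Step 1: cheapest edge leaving the tree is B C (7); add B.
Step 2: cheapest edge leaving the tree is B E (5); add E.
Step 3: cheapest edge leaving the tree is C D (8); add D.
Step 4: cheapest edge leaving the tree is D F (7); add F.
Step 5: cheapest edge leaving the tree is A D (9); add A.
Step 6: cheapest edge leaving the tree is B G (12); add G.
Vertex order: C, B, E, D, F, A, G. The 4th vertex is D.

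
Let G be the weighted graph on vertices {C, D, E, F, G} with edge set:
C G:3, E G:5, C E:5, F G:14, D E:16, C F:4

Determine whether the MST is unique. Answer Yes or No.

No

Sort edges by weight, then run Kruskal:
C G (3): add. Components now {C,G} {D} {E} {F}
C F (4): add. Components now {C,F,G} {D} {E}
C E (5): add. Components now {C,E,F,G} {D}
E G (5): skip — E and G already connected.
F G (14): skip — F and G already connected.
D E (16): add. Components now {C,D,E,F,G}
Non-tree edge E G has weight 5, equal to the heaviest edge on its tree cycle — swapping gives another MST of the same weight. Not unique.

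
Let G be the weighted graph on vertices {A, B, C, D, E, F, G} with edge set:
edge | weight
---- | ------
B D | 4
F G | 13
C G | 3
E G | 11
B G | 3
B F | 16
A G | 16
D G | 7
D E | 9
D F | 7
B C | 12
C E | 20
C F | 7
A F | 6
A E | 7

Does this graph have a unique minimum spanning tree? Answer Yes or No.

Kruskal: consider edges lightest-first.
B G (3): add — endpoints in different components.
C G (3): add — endpoints in different components.
B D (4): add — endpoints in different components.
A F (6): add — endpoints in different components.
A E (7): add — endpoints in different components.
C F (7): add — endpoints in different components.
Non-tree edge D F has weight 7, equal to the heaviest edge on its tree cycle — swapping gives another MST of the same weight. Not unique.

No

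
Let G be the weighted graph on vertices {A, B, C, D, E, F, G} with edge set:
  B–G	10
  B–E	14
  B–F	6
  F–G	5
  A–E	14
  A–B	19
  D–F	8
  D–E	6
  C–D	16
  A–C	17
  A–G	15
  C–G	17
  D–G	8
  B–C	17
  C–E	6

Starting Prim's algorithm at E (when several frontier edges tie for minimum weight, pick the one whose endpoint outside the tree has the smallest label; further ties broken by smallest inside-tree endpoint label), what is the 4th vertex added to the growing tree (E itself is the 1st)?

F

Prim, starting at E.
Step 1: cheapest edge leaving the tree is C–E (6); add C.
Step 2: cheapest edge leaving the tree is D–E (6); add D.
Step 3: cheapest edge leaving the tree is D–F (8); add F.
Step 4: cheapest edge leaving the tree is F–G (5); add G.
Step 5: cheapest edge leaving the tree is B–F (6); add B.
Step 6: cheapest edge leaving the tree is A–E (14); add A.
Vertex order: E, C, D, F, G, B, A. The 4th vertex is F.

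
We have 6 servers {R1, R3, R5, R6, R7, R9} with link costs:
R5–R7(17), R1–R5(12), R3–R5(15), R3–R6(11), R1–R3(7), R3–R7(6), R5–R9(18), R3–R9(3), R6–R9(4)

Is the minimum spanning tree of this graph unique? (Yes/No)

Yes

Sort edges by weight, then run Kruskal:
R3–R9 (3): add — endpoints in different components.
R6–R9 (4): add — endpoints in different components.
R3–R7 (6): add — endpoints in different components.
R1–R3 (7): add — endpoints in different components.
R3–R6 (11): skip — R3 and R6 already connected.
R1–R5 (12): add — endpoints in different components.
Every non-tree edge has weight strictly greater than the heaviest edge on the tree path between its endpoints, so the MST is unique.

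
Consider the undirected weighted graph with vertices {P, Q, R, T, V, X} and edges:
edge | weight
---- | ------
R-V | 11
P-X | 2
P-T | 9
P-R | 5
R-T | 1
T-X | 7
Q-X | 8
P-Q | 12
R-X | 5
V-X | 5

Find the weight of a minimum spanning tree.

Sort edges by weight, then run Kruskal:
R-T (1): add. Components now {R,T} {Q} {V} {X} {P}
P-X (2): add. Components now {R,T} {Q} {V} {P,X}
P-R (5): add. Components now {P,R,T,X} {Q} {V}
R-X (5): skip — R and X already connected.
V-X (5): add. Components now {P,R,T,V,X} {Q}
T-X (7): skip — T and X already connected.
Q-X (8): add. Components now {P,Q,R,T,V,X}
MST edges: R-T, P-X, P-R, V-X, Q-X; total weight 1+2+5+5+8 = 21.

21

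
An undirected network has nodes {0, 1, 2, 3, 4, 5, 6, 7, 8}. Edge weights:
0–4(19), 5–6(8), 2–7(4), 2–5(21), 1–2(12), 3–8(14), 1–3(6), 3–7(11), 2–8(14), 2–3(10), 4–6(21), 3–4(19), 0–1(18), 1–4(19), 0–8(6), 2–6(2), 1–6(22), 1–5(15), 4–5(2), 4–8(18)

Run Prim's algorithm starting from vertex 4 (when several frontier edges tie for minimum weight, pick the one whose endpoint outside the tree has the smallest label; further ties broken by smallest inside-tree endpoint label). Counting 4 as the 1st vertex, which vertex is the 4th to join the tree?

2

Prim, starting at 4.
Step 1: cheapest edge leaving the tree is 4–5 (2); add 5.
Step 2: cheapest edge leaving the tree is 5–6 (8); add 6.
Step 3: cheapest edge leaving the tree is 2–6 (2); add 2.
Step 4: cheapest edge leaving the tree is 2–7 (4); add 7.
Step 5: cheapest edge leaving the tree is 2–3 (10); add 3.
Step 6: cheapest edge leaving the tree is 1–3 (6); add 1.
Step 7: cheapest edge leaving the tree is 2–8 (14); add 8.
Step 8: cheapest edge leaving the tree is 0–8 (6); add 0.
Vertex order: 4, 5, 6, 2, 7, 3, 1, 8, 0. The 4th vertex is 2.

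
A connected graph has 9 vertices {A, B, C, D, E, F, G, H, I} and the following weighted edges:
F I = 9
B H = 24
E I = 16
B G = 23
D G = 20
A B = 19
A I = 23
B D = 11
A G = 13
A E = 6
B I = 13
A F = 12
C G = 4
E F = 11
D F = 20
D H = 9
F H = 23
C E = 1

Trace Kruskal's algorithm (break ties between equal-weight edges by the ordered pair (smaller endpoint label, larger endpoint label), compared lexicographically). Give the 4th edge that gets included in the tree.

Kruskal: consider edges lightest-first.
C E (1): add — endpoints in different components.
C G (4): add — endpoints in different components.
A E (6): add — endpoints in different components.
D H (9): add — endpoints in different components.
F I (9): add — endpoints in different components.
B D (11): add — endpoints in different components.
E F (11): add — endpoints in different components.
A F (12): skip — A and F already connected.
A G (13): skip — A and G already connected.
B I (13): add — endpoints in different components.
The 4th edge added is D H.

D-H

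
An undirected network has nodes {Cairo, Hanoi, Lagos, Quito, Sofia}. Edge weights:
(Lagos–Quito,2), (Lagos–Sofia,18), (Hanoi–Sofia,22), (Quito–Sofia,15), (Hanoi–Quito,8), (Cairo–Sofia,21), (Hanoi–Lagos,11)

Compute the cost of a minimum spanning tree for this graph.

Grow the tree from Quito using Prim:
Step 1: cheapest edge leaving the tree is Lagos–Quito (2); add Lagos.
Step 2: cheapest edge leaving the tree is Hanoi–Quito (8); add Hanoi.
Step 3: cheapest edge leaving the tree is Quito–Sofia (15); add Sofia.
Step 4: cheapest edge leaving the tree is Cairo–Sofia (21); add Cairo.
MST edges: Lagos–Quito, Hanoi–Quito, Quito–Sofia, Cairo–Sofia; total weight 2+8+15+21 = 46.

46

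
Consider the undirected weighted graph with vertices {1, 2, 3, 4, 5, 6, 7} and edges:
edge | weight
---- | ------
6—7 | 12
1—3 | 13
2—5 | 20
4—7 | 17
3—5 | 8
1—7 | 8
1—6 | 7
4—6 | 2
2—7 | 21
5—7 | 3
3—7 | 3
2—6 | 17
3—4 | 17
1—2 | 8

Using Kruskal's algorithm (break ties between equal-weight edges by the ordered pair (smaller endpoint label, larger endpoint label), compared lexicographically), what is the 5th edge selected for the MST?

Kruskal's algorithm — process edges by increasing weight (ties by edge label):
4—6 (2): add. Components now {1} {2} {3} {4,6} {5} {7}
3—7 (3): add. Components now {1} {2} {3,7} {4,6} {5}
5—7 (3): add. Components now {1} {2} {3,5,7} {4,6}
1—6 (7): add. Components now {1,4,6} {2} {3,5,7}
1—2 (8): add. Components now {1,2,4,6} {3,5,7}
1—7 (8): add. Components now {1,2,3,4,5,6,7}
The 5th edge added is 1—2.

1-2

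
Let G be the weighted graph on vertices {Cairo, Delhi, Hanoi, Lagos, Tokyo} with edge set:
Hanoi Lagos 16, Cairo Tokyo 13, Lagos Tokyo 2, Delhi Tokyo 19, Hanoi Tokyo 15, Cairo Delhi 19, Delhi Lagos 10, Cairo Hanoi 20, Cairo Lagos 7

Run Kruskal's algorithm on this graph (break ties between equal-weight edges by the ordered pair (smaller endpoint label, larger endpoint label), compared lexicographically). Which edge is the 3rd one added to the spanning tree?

Delhi-Lagos

Sort edges by weight, then run Kruskal:
Lagos Tokyo (2): add. Components now {Lagos,Tokyo} {Delhi} {Cairo} {Hanoi}
Cairo Lagos (7): add. Components now {Cairo,Lagos,Tokyo} {Delhi} {Hanoi}
Delhi Lagos (10): add. Components now {Cairo,Delhi,Lagos,Tokyo} {Hanoi}
Cairo Tokyo (13): skip — Cairo and Tokyo already connected.
Hanoi Tokyo (15): add. Components now {Cairo,Delhi,Hanoi,Lagos,Tokyo}
The 3rd edge added is Delhi Lagos.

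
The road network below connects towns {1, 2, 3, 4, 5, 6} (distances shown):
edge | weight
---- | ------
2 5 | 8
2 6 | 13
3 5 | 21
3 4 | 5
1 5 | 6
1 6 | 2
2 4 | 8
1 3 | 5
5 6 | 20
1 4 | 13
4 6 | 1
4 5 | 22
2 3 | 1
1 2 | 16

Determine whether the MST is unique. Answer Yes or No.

Kruskal: consider edges lightest-first.
2 3 (1): add — endpoints in different components.
4 6 (1): add — endpoints in different components.
1 6 (2): add — endpoints in different components.
1 3 (5): add — endpoints in different components.
3 4 (5): skip — 3 and 4 already connected.
1 5 (6): add — endpoints in different components.
Non-tree edge 3 4 has weight 5, equal to the heaviest edge on its tree cycle — swapping gives another MST of the same weight. Not unique.

No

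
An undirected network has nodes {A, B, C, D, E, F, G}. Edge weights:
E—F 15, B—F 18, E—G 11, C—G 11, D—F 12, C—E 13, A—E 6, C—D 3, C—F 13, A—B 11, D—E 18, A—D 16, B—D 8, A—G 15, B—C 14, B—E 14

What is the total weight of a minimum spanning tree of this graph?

51

Prim's algorithm from D:
Step 1: cheapest edge leaving the tree is C—D (3); add C.
Step 2: cheapest edge leaving the tree is B—D (8); add B.
Step 3: cheapest edge leaving the tree is A—B (11); add A.
Step 4: cheapest edge leaving the tree is A—E (6); add E.
Step 5: cheapest edge leaving the tree is C—G (11); add G.
Step 6: cheapest edge leaving the tree is D—F (12); add F.
MST edges: C—D, B—D, A—B, A—E, C—G, D—F; total weight 3+8+11+6+11+12 = 51.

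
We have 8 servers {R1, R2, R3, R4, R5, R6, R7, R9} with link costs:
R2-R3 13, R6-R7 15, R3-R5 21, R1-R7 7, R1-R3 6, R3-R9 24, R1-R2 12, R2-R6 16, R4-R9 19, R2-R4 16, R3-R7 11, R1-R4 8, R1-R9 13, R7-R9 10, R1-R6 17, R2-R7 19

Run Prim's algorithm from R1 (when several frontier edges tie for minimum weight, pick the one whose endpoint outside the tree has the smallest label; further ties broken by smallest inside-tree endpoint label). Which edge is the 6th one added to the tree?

R6-R7

Prim, starting at R1.
Step 1: cheapest edge leaving the tree is R1-R3 (6); add R3.
Step 2: cheapest edge leaving the tree is R1-R7 (7); add R7.
Step 3: cheapest edge leaving the tree is R1-R4 (8); add R4.
Step 4: cheapest edge leaving the tree is R7-R9 (10); add R9.
Step 5: cheapest edge leaving the tree is R1-R2 (12); add R2.
Step 6: cheapest edge leaving the tree is R6-R7 (15); add R6.
Step 7: cheapest edge leaving the tree is R3-R5 (21); add R5.
The 6th edge added is R6-R7.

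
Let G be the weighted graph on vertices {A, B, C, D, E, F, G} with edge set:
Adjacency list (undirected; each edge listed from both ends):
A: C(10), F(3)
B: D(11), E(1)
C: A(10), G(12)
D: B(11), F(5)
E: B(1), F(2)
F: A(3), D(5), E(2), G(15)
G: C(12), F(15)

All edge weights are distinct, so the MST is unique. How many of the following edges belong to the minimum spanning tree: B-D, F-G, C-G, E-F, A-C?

3

Sort edges by weight, then run Kruskal:
B-E (1): add. Components now {A} {B,E} {C} {D} {F} {G}
E-F (2): add. Components now {A} {B,E,F} {C} {D} {G}
A-F (3): add. Components now {A,B,E,F} {C} {D} {G}
D-F (5): add. Components now {A,B,D,E,F} {C} {G}
A-C (10): add. Components now {A,B,C,D,E,F} {G}
B-D (11): skip — B and D already connected.
C-G (12): add. Components now {A,B,C,D,E,F,G}
MST edge set: {B-E, E-F, A-F, D-F, A-C, C-G}.
Of the listed edges, {C-G, E-F, A-C} are in the MST → 3.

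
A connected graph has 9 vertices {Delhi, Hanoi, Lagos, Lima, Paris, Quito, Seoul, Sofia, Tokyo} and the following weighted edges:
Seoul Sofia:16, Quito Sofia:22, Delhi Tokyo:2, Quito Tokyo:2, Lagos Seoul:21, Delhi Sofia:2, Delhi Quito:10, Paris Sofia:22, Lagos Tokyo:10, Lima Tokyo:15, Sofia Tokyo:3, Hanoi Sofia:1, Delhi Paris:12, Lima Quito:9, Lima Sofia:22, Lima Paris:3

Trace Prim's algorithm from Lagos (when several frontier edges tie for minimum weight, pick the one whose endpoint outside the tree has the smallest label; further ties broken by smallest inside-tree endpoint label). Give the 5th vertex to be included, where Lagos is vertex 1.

Sofia

Prim's algorithm from Lagos:
Step 1: cheapest edge leaving the tree is Lagos Tokyo (10); add Tokyo.
Step 2: cheapest edge leaving the tree is Delhi Tokyo (2); add Delhi.
Step 3: cheapest edge leaving the tree is Quito Tokyo (2); add Quito.
Step 4: cheapest edge leaving the tree is Delhi Sofia (2); add Sofia.
Step 5: cheapest edge leaving the tree is Hanoi Sofia (1); add Hanoi.
Step 6: cheapest edge leaving the tree is Lima Quito (9); add Lima.
Step 7: cheapest edge leaving the tree is Lima Paris (3); add Paris.
Step 8: cheapest edge leaving the tree is Seoul Sofia (16); add Seoul.
Vertex order: Lagos, Tokyo, Delhi, Quito, Sofia, Hanoi, Lima, Paris, Seoul. The 5th vertex is Sofia.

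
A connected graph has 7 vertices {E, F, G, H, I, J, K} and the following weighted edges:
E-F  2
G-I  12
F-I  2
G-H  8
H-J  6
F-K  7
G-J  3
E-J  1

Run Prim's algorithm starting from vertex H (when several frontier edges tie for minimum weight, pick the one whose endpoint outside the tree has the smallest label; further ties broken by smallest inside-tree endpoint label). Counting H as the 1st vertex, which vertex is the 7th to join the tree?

Grow the tree from H using Prim:
Step 1: cheapest edge leaving the tree is H-J (6); add J.
Step 2: cheapest edge leaving the tree is E-J (1); add E.
Step 3: cheapest edge leaving the tree is E-F (2); add F.
Step 4: cheapest edge leaving the tree is F-I (2); add I.
Step 5: cheapest edge leaving the tree is G-J (3); add G.
Step 6: cheapest edge leaving the tree is F-K (7); add K.
Vertex order: H, J, E, F, I, G, K. The 7th vertex is K.

K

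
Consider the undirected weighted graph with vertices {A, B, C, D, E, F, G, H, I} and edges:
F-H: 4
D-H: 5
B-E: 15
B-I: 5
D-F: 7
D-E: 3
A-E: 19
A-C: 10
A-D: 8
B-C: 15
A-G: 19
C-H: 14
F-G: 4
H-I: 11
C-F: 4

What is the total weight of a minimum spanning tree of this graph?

44

Kruskal's algorithm — process edges by increasing weight (ties by edge label):
D-E (3): add — endpoints in different components.
C-F (4): add — endpoints in different components.
F-G (4): add — endpoints in different components.
F-H (4): add — endpoints in different components.
B-I (5): add — endpoints in different components.
D-H (5): add — endpoints in different components.
D-F (7): skip — D and F already connected.
A-D (8): add — endpoints in different components.
A-C (10): skip — A and C already connected.
H-I (11): add — endpoints in different components.
MST edges: D-E, C-F, F-G, F-H, B-I, D-H, A-D, H-I; total weight 3+4+4+4+5+5+8+11 = 44.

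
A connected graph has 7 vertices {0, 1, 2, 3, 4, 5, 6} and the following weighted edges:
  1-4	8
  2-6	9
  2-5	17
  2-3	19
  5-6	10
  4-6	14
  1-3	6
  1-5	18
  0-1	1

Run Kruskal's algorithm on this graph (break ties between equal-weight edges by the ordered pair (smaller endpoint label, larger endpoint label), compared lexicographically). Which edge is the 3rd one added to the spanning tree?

Kruskal: consider edges lightest-first.
0-1 (1): add. Components now {0,1} {2} {3} {4} {5} {6}
1-3 (6): add. Components now {0,1,3} {2} {4} {5} {6}
1-4 (8): add. Components now {0,1,3,4} {2} {5} {6}
2-6 (9): add. Components now {0,1,3,4} {2,6} {5}
5-6 (10): add. Components now {0,1,3,4} {2,5,6}
4-6 (14): add. Components now {0,1,2,3,4,5,6}
The 3rd edge added is 1-4.

1-4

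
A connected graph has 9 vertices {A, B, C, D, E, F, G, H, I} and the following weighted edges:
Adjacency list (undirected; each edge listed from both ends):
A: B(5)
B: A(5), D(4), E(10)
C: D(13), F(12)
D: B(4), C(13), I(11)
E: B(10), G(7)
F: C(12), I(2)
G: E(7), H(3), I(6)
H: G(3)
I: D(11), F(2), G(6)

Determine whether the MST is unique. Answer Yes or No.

Kruskal's algorithm — process edges by increasing weight (ties by edge label):
F–I (2): add — endpoints in different components.
G–H (3): add — endpoints in different components.
B–D (4): add — endpoints in different components.
A–B (5): add — endpoints in different components.
G–I (6): add — endpoints in different components.
E–G (7): add — endpoints in different components.
B–E (10): add — endpoints in different components.
D–I (11): skip — D and I already connected.
C–F (12): add — endpoints in different components.
Every non-tree edge has weight strictly greater than the heaviest edge on the tree path between its endpoints, so the MST is unique.

Yes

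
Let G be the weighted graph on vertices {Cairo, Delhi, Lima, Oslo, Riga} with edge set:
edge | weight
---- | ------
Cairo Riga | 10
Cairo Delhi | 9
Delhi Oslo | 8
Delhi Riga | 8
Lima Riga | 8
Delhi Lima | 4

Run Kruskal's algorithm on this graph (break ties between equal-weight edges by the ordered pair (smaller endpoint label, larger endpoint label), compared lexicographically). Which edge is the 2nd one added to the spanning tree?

Delhi-Oslo

Kruskal: consider edges lightest-first.
Delhi Lima (4): add. Components now {Riga} {Oslo} {Delhi,Lima} {Cairo}
Delhi Oslo (8): add. Components now {Riga} {Delhi,Lima,Oslo} {Cairo}
Delhi Riga (8): add. Components now {Delhi,Lima,Oslo,Riga} {Cairo}
Lima Riga (8): skip — Riga and Lima already connected.
Cairo Delhi (9): add. Components now {Cairo,Delhi,Lima,Oslo,Riga}
The 2nd edge added is Delhi Oslo.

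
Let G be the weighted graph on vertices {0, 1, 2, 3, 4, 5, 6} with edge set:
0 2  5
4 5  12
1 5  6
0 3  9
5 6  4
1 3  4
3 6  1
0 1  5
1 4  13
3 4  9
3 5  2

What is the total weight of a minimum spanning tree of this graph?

Sort edges by weight, then run Kruskal:
3 6 (1): add. Components now {0} {1} {2} {3,6} {4} {5}
3 5 (2): add. Components now {0} {1} {2} {3,5,6} {4}
1 3 (4): add. Components now {0} {1,3,5,6} {2} {4}
5 6 (4): skip — 5 and 6 already connected.
0 1 (5): add. Components now {0,1,3,5,6} {2} {4}
0 2 (5): add. Components now {0,1,2,3,5,6} {4}
1 5 (6): skip — 1 and 5 already connected.
0 3 (9): skip — 0 and 3 already connected.
3 4 (9): add. Components now {0,1,2,3,4,5,6}
MST edges: 3 6, 3 5, 1 3, 0 1, 0 2, 3 4; total weight 1+2+4+5+5+9 = 26.

26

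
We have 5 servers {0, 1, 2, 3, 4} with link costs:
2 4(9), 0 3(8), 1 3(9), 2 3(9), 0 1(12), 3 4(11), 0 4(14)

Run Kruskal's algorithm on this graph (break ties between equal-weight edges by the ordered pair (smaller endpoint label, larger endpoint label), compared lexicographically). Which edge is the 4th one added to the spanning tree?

2-4

Kruskal's algorithm — process edges by increasing weight (ties by edge label):
0 3 (8): add. Components now {0,3} {1} {2} {4}
1 3 (9): add. Components now {0,1,3} {2} {4}
2 3 (9): add. Components now {0,1,2,3} {4}
2 4 (9): add. Components now {0,1,2,3,4}
The 4th edge added is 2 4.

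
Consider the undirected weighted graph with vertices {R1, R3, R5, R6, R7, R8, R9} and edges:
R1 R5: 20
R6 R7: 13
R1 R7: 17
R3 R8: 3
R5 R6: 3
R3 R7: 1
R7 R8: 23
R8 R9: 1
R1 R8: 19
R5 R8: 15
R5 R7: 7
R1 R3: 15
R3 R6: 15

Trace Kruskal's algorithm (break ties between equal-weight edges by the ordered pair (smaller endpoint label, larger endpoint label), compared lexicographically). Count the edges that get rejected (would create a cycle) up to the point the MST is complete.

1

Kruskal's algorithm — process edges by increasing weight (ties by edge label):
R3 R7 (1): add. Components now {R3,R7} {R9} {R1} {R6} {R5} {R8}
R8 R9 (1): add. Components now {R3,R7} {R8,R9} {R1} {R6} {R5}
R3 R8 (3): add. Components now {R3,R7,R8,R9} {R1} {R6} {R5}
R5 R6 (3): add. Components now {R3,R7,R8,R9} {R1} {R5,R6}
R5 R7 (7): add. Components now {R3,R5,R6,R7,R8,R9} {R1}
R6 R7 (13): skip — R6 and R7 already connected.
R1 R3 (15): add. Components now {R1,R3,R5,R6,R7,R8,R9}
Edges rejected before the tree was complete: 1.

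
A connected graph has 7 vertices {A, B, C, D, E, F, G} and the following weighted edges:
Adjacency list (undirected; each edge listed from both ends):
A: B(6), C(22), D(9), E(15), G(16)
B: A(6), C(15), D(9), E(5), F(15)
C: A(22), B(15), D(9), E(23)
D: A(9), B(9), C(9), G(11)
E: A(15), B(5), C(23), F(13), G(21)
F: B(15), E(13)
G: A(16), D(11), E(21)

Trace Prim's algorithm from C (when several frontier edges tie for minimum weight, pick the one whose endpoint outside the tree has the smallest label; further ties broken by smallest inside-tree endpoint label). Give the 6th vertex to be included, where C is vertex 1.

Prim, starting at C.
Step 1: cheapest edge leaving the tree is C–D (9); add D.
Step 2: cheapest edge leaving the tree is A–D (9); add A.
Step 3: cheapest edge leaving the tree is A–B (6); add B.
Step 4: cheapest edge leaving the tree is B–E (5); add E.
Step 5: cheapest edge leaving the tree is D–G (11); add G.
Step 6: cheapest edge leaving the tree is E–F (13); add F.
Vertex order: C, D, A, B, E, G, F. The 6th vertex is G.

G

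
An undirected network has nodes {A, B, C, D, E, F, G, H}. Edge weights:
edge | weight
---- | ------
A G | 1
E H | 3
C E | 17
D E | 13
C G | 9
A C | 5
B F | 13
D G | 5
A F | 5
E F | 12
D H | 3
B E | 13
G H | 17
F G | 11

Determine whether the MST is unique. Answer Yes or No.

Kruskal: consider edges lightest-first.
A G (1): add — endpoints in different components.
D H (3): add — endpoints in different components.
E H (3): add — endpoints in different components.
A C (5): add — endpoints in different components.
A F (5): add — endpoints in different components.
D G (5): add — endpoints in different components.
C G (9): skip — C and G already connected.
F G (11): skip — F and G already connected.
E F (12): skip — E and F already connected.
B E (13): add — endpoints in different components.
Non-tree edge B F has weight 13, equal to the heaviest edge on its tree cycle — swapping gives another MST of the same weight. Not unique.

No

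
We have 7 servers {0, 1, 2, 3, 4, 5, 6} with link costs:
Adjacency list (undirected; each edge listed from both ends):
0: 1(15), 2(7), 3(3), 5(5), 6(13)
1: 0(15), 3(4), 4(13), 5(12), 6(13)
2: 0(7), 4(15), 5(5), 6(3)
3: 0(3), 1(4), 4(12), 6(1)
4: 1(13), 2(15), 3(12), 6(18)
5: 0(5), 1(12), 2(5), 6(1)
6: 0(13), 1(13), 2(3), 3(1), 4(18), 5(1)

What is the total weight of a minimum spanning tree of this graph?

24

Grow the tree from 2 using Prim:
Step 1: cheapest edge leaving the tree is 2–6 (3); add 6.
Step 2: cheapest edge leaving the tree is 3–6 (1); add 3.
Step 3: cheapest edge leaving the tree is 5–6 (1); add 5.
Step 4: cheapest edge leaving the tree is 0–3 (3); add 0.
Step 5: cheapest edge leaving the tree is 1–3 (4); add 1.
Step 6: cheapest edge leaving the tree is 3–4 (12); add 4.
MST edges: 2–6, 3–6, 5–6, 0–3, 1–3, 3–4; total weight 3+1+1+3+4+12 = 24.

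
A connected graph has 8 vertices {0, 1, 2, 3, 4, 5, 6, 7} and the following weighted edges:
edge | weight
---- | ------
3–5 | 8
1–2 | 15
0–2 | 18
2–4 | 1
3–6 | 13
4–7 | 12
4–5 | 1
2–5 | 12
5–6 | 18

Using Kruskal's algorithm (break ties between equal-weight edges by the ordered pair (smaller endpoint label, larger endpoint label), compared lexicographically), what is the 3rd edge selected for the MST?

3-5

Kruskal: consider edges lightest-first.
2–4 (1): add — endpoints in different components.
4–5 (1): add — endpoints in different components.
3–5 (8): add — endpoints in different components.
2–5 (12): skip — 2 and 5 already connected.
4–7 (12): add — endpoints in different components.
3–6 (13): add — endpoints in different components.
1–2 (15): add — endpoints in different components.
0–2 (18): add — endpoints in different components.
The 3rd edge added is 3–5.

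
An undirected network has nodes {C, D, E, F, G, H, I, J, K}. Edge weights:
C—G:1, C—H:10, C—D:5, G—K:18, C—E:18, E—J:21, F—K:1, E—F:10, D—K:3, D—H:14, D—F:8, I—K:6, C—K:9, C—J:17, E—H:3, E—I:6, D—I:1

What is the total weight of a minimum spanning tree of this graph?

37

Sort edges by weight, then run Kruskal:
C—G (1): add — endpoints in different components.
D—I (1): add — endpoints in different components.
F—K (1): add — endpoints in different components.
D—K (3): add — endpoints in different components.
E—H (3): add — endpoints in different components.
C—D (5): add — endpoints in different components.
E—I (6): add — endpoints in different components.
I—K (6): skip — I and K already connected.
D—F (8): skip — D and F already connected.
C—K (9): skip — C and K already connected.
C—H (10): skip — C and H already connected.
E—F (10): skip — E and F already connected.
D—H (14): skip — D and H already connected.
C—J (17): add — endpoints in different components.
MST edges: C—G, D—I, F—K, D—K, E—H, C—D, E—I, C—J; total weight 1+1+1+3+3+5+6+17 = 37.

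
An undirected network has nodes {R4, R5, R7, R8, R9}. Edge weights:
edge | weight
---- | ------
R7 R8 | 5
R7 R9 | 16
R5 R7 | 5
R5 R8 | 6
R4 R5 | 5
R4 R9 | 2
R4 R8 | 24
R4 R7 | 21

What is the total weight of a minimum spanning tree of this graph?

17

Prim, starting at R4.
Step 1: cheapest edge leaving the tree is R4 R9 (2); add R9.
Step 2: cheapest edge leaving the tree is R4 R5 (5); add R5.
Step 3: cheapest edge leaving the tree is R5 R7 (5); add R7.
Step 4: cheapest edge leaving the tree is R7 R8 (5); add R8.
MST edges: R4 R9, R4 R5, R5 R7, R7 R8; total weight 2+5+5+5 = 17.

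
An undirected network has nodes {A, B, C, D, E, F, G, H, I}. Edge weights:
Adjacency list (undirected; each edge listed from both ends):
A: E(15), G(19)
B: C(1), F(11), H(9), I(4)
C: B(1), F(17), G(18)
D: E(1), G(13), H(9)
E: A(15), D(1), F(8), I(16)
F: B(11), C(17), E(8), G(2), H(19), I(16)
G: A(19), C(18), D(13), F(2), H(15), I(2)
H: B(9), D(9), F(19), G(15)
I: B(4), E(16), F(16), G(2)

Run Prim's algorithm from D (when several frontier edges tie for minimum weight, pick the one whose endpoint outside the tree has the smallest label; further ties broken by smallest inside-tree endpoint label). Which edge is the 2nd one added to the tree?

E-F

Prim's algorithm from D:
Step 1: cheapest edge leaving the tree is D–E (1); add E.
Step 2: cheapest edge leaving the tree is E–F (8); add F.
Step 3: cheapest edge leaving the tree is F–G (2); add G.
Step 4: cheapest edge leaving the tree is G–I (2); add I.
Step 5: cheapest edge leaving the tree is B–I (4); add B.
Step 6: cheapest edge leaving the tree is B–C (1); add C.
Step 7: cheapest edge leaving the tree is B–H (9); add H.
Step 8: cheapest edge leaving the tree is A–E (15); add A.
The 2nd edge added is E–F.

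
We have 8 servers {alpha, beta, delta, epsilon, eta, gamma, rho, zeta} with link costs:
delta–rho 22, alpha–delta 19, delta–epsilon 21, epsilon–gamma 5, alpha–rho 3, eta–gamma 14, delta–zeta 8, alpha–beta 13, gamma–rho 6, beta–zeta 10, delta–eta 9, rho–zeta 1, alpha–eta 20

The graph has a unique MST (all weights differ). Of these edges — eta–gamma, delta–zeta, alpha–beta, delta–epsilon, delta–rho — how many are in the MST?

Kruskal: consider edges lightest-first.
rho–zeta (1): add — endpoints in different components.
alpha–rho (3): add — endpoints in different components.
epsilon–gamma (5): add — endpoints in different components.
gamma–rho (6): add — endpoints in different components.
delta–zeta (8): add — endpoints in different components.
delta–eta (9): add — endpoints in different components.
beta–zeta (10): add — endpoints in different components.
MST edge set: {rho–zeta, alpha–rho, epsilon–gamma, gamma–rho, delta–zeta, delta–eta, beta–zeta}.
Of the listed edges, {delta–zeta} are in the MST → 1.

1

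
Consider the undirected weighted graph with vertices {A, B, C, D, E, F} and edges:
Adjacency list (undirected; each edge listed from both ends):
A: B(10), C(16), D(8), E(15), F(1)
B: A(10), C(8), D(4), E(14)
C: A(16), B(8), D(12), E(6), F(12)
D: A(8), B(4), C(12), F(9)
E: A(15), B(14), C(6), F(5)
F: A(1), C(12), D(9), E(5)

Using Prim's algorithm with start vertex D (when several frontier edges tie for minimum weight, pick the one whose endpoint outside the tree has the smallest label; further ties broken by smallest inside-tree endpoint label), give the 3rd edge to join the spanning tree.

Prim's algorithm from D:
Step 1: frontier [B—D 4, A—D 8, D—F 9, C—D 12] → take B—D (4); add B.
Step 2: frontier [B—C 8, A—B 10, B—E 14, A—D 8, D—F 9, C—D 12] → take A—D (8); add A.
Step 3: frontier [A—F 1, A—E 15, A—C 16, B—C 8, B—E 14, D—F 9, C—D 12] → take A—F (1); add F.
Step 4: frontier [A—E 15, A—C 16, B—C 8, B—E 14, C—D 12, E—F 5, C—F 12] → take E—F (5); add E.
Step 5: frontier [A—C 16, B—C 8, C—D 12, C—E 6, C—F 12] → take C—E (6); add C.
The 3rd edge added is A—F.

A-F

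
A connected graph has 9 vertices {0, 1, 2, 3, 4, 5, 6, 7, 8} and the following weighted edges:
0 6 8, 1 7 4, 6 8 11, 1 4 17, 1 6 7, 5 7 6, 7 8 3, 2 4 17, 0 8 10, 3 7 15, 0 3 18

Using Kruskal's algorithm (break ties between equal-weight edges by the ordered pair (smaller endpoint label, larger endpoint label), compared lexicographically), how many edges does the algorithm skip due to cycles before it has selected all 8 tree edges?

Kruskal's algorithm — process edges by increasing weight (ties by edge label):
7 8 (3): add — endpoints in different components.
1 7 (4): add — endpoints in different components.
5 7 (6): add — endpoints in different components.
1 6 (7): add — endpoints in different components.
0 6 (8): add — endpoints in different components.
0 8 (10): skip — 0 and 8 already connected.
6 8 (11): skip — 6 and 8 already connected.
3 7 (15): add — endpoints in different components.
1 4 (17): add — endpoints in different components.
2 4 (17): add — endpoints in different components.
Edges rejected before the tree was complete: 2.

2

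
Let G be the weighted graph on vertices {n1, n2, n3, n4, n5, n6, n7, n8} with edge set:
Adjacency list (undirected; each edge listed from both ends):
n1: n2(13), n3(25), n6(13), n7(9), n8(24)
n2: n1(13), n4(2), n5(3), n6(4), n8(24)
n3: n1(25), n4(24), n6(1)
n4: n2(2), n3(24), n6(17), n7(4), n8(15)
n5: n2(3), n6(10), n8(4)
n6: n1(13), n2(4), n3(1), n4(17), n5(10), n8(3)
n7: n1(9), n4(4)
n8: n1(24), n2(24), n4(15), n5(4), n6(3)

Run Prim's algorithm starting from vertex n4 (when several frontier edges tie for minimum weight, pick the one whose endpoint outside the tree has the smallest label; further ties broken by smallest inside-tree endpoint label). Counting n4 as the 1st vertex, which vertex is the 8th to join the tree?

n1

Grow the tree from n4 using Prim:
Step 1: cheapest edge leaving the tree is n2-n4 (2); add n2.
Step 2: cheapest edge leaving the tree is n2-n5 (3); add n5.
Step 3: cheapest edge leaving the tree is n2-n6 (4); add n6.
Step 4: cheapest edge leaving the tree is n3-n6 (1); add n3.
Step 5: cheapest edge leaving the tree is n6-n8 (3); add n8.
Step 6: cheapest edge leaving the tree is n4-n7 (4); add n7.
Step 7: cheapest edge leaving the tree is n1-n7 (9); add n1.
Vertex order: n4, n2, n5, n6, n3, n8, n7, n1. The 8th vertex is n1.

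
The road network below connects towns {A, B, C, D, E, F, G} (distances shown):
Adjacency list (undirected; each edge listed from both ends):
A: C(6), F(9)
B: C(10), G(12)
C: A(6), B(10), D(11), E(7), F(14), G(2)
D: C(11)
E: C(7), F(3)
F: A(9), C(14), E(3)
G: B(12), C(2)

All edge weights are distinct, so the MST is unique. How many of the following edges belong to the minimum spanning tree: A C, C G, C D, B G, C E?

Kruskal's algorithm — process edges by increasing weight (ties by edge label):
C G (2): add — endpoints in different components.
E F (3): add — endpoints in different components.
A C (6): add — endpoints in different components.
C E (7): add — endpoints in different components.
A F (9): skip — A and F already connected.
B C (10): add — endpoints in different components.
C D (11): add — endpoints in different components.
MST edge set: {C G, E F, A C, C E, B C, C D}.
Of the listed edges, {A C, C G, C D, C E} are in the MST → 4.

4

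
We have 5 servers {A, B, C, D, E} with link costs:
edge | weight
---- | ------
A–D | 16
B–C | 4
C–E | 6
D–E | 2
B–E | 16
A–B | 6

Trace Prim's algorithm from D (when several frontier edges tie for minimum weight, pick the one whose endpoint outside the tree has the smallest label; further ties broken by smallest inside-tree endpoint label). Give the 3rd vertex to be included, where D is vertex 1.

C

Grow the tree from D using Prim:
Step 1: cheapest edge leaving the tree is D–E (2); add E.
Step 2: cheapest edge leaving the tree is C–E (6); add C.
Step 3: cheapest edge leaving the tree is B–C (4); add B.
Step 4: cheapest edge leaving the tree is A–B (6); add A.
Vertex order: D, E, C, B, A. The 3rd vertex is C.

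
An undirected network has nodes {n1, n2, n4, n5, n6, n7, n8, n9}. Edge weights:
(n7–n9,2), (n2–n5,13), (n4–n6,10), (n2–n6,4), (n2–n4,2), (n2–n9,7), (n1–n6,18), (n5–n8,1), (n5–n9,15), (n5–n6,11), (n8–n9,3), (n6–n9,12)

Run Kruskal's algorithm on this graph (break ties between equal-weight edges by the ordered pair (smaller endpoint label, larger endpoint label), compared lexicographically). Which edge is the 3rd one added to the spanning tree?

Kruskal: consider edges lightest-first.
n5–n8 (1): add — endpoints in different components.
n2–n4 (2): add — endpoints in different components.
n7–n9 (2): add — endpoints in different components.
n8–n9 (3): add — endpoints in different components.
n2–n6 (4): add — endpoints in different components.
n2–n9 (7): add — endpoints in different components.
n4–n6 (10): skip — n6 and n4 already connected.
n5–n6 (11): skip — n6 and n5 already connected.
n6–n9 (12): skip — n9 and n6 already connected.
n2–n5 (13): skip — n5 and n2 already connected.
n5–n9 (15): skip — n9 and n5 already connected.
n1–n6 (18): add — endpoints in different components.
The 3rd edge added is n7–n9.

n7-n9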